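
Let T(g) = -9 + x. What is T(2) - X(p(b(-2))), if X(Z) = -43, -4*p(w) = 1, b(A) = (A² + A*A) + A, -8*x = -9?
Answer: 281/8 ≈ 35.125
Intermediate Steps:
x = 9/8 (x = -⅛*(-9) = 9/8 ≈ 1.1250)
b(A) = A + 2*A² (b(A) = (A² + A²) + A = 2*A² + A = A + 2*A²)
p(w) = -¼ (p(w) = -¼*1 = -¼)
T(g) = -63/8 (T(g) = -9 + 9/8 = -63/8)
T(2) - X(p(b(-2))) = -63/8 - 1*(-43) = -63/8 + 43 = 281/8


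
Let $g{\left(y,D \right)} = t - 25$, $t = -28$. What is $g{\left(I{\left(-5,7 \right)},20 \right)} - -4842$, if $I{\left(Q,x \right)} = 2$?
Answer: $4789$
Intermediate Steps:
$g{\left(y,D \right)} = -53$ ($g{\left(y,D \right)} = -28 - 25 = -53$)
$g{\left(I{\left(-5,7 \right)},20 \right)} - -4842 = -53 - -4842 = -53 + 4842 = 4789$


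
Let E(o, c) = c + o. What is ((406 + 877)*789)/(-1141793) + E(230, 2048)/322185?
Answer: -323542682641/367868577705 ≈ -0.87951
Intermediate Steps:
((406 + 877)*789)/(-1141793) + E(230, 2048)/322185 = ((406 + 877)*789)/(-1141793) + (2048 + 230)/322185 = (1283*789)*(-1/1141793) + 2278*(1/322185) = 1012287*(-1/1141793) + 2278/322185 = -1012287/1141793 + 2278/322185 = -323542682641/367868577705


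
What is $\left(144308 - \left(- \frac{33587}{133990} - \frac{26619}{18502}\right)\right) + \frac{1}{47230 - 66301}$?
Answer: $\frac{1705689713188190006}{11819647877895} \approx 1.4431 \cdot 10^{5}$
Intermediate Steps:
$\left(144308 - \left(- \frac{33587}{133990} - \frac{26619}{18502}\right)\right) + \frac{1}{47230 - 66301} = \left(144308 - - \frac{1047026621}{619770745}\right) + \frac{1}{-19071} = \left(144308 + \left(\frac{26619}{18502} + \frac{33587}{133990}\right)\right) - \frac{1}{19071} = \left(144308 + \frac{1047026621}{619770745}\right) - \frac{1}{19071} = \frac{89438923696081}{619770745} - \frac{1}{19071} = \frac{1705689713188190006}{11819647877895}$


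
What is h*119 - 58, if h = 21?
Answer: 2441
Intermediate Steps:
h*119 - 58 = 21*119 - 58 = 2499 - 58 = 2441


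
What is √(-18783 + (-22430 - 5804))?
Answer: I*√47017 ≈ 216.83*I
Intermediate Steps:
√(-18783 + (-22430 - 5804)) = √(-18783 - 28234) = √(-47017) = I*√47017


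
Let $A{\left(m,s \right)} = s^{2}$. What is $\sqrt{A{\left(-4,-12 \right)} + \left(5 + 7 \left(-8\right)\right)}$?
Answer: $\sqrt{93} \approx 9.6436$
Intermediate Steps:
$\sqrt{A{\left(-4,-12 \right)} + \left(5 + 7 \left(-8\right)\right)} = \sqrt{\left(-12\right)^{2} + \left(5 + 7 \left(-8\right)\right)} = \sqrt{144 + \left(5 - 56\right)} = \sqrt{144 - 51} = \sqrt{93}$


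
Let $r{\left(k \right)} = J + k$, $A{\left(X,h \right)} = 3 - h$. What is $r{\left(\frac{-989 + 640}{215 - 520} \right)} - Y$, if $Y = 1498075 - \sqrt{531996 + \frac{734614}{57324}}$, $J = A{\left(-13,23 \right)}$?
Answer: $- \frac{456918626}{305} + \frac{\sqrt{437050691520258}}{28662} \approx -1.4974 \cdot 10^{6}$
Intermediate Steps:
$J = -20$ ($J = 3 - 23 = -20$)
$r{\left(k \right)} = -20 + k$
$Y = 1498075 - \frac{\sqrt{437050691520258}}{28662}$ ($Y = 1498075 - \sqrt{531996 + 734614 \cdot \frac{1}{57324}} = 1498075 - \sqrt{531996 + \frac{367307}{28662}} = 1498075 - \sqrt{\frac{15248436659}{28662}} = 1498075 - \frac{\sqrt{437050691520258}}{28662} \approx 1.4973 \cdot 10^{6}$)
$r{\left(\frac{-989 + 640}{215 - 520} \right)} - Y = \left(-20 + \frac{-989 + 640}{215 - 520}\right) - \left(1498075 - \frac{\sqrt{437050691520258}}{28662}\right) = \left(-20 - \frac{349}{-305}\right) - \left(1498075 - \frac{\sqrt{437050691520258}}{28662}\right) = \left(-20 - - \frac{349}{305}\right) - \left(1498075 - \frac{\sqrt{437050691520258}}{28662}\right) = \left(-20 + \frac{349}{305}\right) - \left(1498075 - \frac{\sqrt{437050691520258}}{28662}\right) = - \frac{5751}{305} - \left(1498075 - \frac{\sqrt{437050691520258}}{28662}\right) = - \frac{456918626}{305} + \frac{\sqrt{437050691520258}}{28662}$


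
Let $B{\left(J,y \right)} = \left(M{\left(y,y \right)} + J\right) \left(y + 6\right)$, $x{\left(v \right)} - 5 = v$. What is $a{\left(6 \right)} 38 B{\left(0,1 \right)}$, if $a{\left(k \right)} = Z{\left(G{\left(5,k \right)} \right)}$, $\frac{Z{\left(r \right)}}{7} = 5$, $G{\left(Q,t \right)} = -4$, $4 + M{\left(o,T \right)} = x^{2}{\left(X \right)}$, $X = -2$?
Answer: $46550$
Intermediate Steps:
$x{\left(v \right)} = 5 + v$
$M{\left(o,T \right)} = 5$ ($M{\left(o,T \right)} = -4 + \left(5 - 2\right)^{2} = -4 + 3^{2} = -4 + 9 = 5$)
$Z{\left(r \right)} = 35$ ($Z{\left(r \right)} = 7 \cdot 5 = 35$)
$a{\left(k \right)} = 35$
$B{\left(J,y \right)} = \left(5 + J\right) \left(6 + y\right)$ ($B{\left(J,y \right)} = \left(5 + J\right) \left(y + 6\right) = \left(5 + J\right) \left(6 + y\right)$)
$a{\left(6 \right)} 38 B{\left(0,1 \right)} = 35 \cdot 38 \left(30 + 5 \cdot 1 + 6 \cdot 0 + 0 \cdot 1\right) = 1330 \left(30 + 5 + 0 + 0\right) = 1330 \cdot 35 = 46550$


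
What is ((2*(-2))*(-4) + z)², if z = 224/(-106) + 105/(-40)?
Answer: 22800625/179776 ≈ 126.83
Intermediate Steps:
z = -2009/424 (z = 224*(-1/106) + 105*(-1/40) = -112/53 - 21/8 = -2009/424 ≈ -4.7382)
((2*(-2))*(-4) + z)² = ((2*(-2))*(-4) - 2009/424)² = (-4*(-4) - 2009/424)² = (16 - 2009/424)² = (4775/424)² = 22800625/179776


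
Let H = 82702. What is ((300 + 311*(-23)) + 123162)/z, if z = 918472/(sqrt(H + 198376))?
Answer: 116309*sqrt(281078)/918472 ≈ 67.137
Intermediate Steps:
z = 459236*sqrt(281078)/140539 (z = 918472/(sqrt(82702 + 198376)) = 918472/(sqrt(281078)) = 918472*(sqrt(281078)/281078) = 459236*sqrt(281078)/140539 ≈ 1732.4)
((300 + 311*(-23)) + 123162)/z = ((300 + 311*(-23)) + 123162)/((459236*sqrt(281078)/140539)) = ((300 - 7153) + 123162)*(sqrt(281078)/918472) = (-6853 + 123162)*(sqrt(281078)/918472) = 116309*(sqrt(281078)/918472) = 116309*sqrt(281078)/918472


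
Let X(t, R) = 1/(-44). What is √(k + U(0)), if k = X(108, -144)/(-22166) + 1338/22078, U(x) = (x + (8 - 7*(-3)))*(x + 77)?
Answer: √64711280835506067829682/5383190428 ≈ 47.255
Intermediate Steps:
X(t, R) = -1/44
U(x) = (29 + x)*(77 + x) (U(x) = (x + (8 + 21))*(77 + x) = (x + 29)*(77 + x) = (29 + x)*(77 + x))
k = 652489415/10766380856 (k = -1/44/(-22166) + 1338/22078 = -1/44*(-1/22166) + 1338*(1/22078) = 1/975304 + 669/11039 = 652489415/10766380856 ≈ 0.060604)
√(k + U(0)) = √(652489415/10766380856 + (2233 + 0² + 106*0)) = √(652489415/10766380856 + (2233 + 0 + 0)) = √(652489415/10766380856 + 2233) = √(24041980940863/10766380856) = √64711280835506067829682/5383190428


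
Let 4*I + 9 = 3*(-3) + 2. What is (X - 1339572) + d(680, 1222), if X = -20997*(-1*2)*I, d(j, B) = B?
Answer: -1506326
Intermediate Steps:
I = -4 (I = -9/4 + (3*(-3) + 2)/4 = -9/4 + (-9 + 2)/4 = -9/4 + (¼)*(-7) = -9/4 - 7/4 = -4)
X = -167976 (X = -20997*(-1*2)*(-4) = -(-41994)*(-4) = -20997*8 = -167976)
(X - 1339572) + d(680, 1222) = (-167976 - 1339572) + 1222 = -1507548 + 1222 = -1506326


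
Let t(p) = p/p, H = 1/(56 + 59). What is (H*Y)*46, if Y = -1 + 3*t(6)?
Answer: ⅘ ≈ 0.80000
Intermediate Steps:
H = 1/115 ≈ 0.0086956
t(p) = 1
Y = 2 (Y = -1 + 3*1 = -1 + 3 = 2)
(H*Y)*46 = ((1/115)*2)*46 = (2/115)*46 = ⅘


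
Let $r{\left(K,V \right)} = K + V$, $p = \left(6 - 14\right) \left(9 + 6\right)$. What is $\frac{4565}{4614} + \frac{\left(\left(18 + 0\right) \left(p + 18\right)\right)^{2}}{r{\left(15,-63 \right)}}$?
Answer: $- \frac{324022813}{4614} \approx -70226.0$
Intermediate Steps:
$p = -120$ ($p = \left(-8\right) 15 = -120$)
$\frac{4565}{4614} + \frac{\left(\left(18 + 0\right) \left(p + 18\right)\right)^{2}}{r{\left(15,-63 \right)}} = \frac{4565}{4614} + \frac{\left(\left(18 + 0\right) \left(-120 + 18\right)\right)^{2}}{15 - 63} = 4565 \cdot \frac{1}{4614} + \frac{\left(18 \left(-102\right)\right)^{2}}{-48} = \frac{4565}{4614} + \left(-1836\right)^{2} \left(- \frac{1}{48}\right) = \frac{4565}{4614} + 3370896 \left(- \frac{1}{48}\right) = \frac{4565}{4614} - 70227 = - \frac{324022813}{4614}$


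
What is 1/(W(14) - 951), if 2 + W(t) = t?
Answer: -1/939 ≈ -0.0010650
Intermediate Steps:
W(t) = -2 + t
1/(W(14) - 951) = 1/((-2 + 14) - 951) = 1/(12 - 951) = 1/(-939) = -1/939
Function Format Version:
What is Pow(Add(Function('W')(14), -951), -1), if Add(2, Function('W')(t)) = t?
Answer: Rational(-1, 939) ≈ -0.0010650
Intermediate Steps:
Function('W')(t) = Add(-2, t)
Pow(Add(Function('W')(14), -951), -1) = Pow(Add(Add(-2, 14), -951), -1) = Pow(Add(12, -951), -1) = Pow(-939, -1) = Rational(-1, 939)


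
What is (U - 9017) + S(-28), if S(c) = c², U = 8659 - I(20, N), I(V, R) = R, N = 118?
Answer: 308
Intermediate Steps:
U = 8541 (U = 8659 - 1*118 = 8659 - 118 = 8541)
(U - 9017) + S(-28) = (8541 - 9017) + (-28)² = -476 + 784 = 308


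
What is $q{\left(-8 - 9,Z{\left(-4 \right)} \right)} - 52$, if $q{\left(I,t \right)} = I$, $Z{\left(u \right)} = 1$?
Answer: $-69$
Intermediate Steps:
$q{\left(-8 - 9,Z{\left(-4 \right)} \right)} - 52 = \left(-8 - 9\right) - 52 = -17 - 52 = -69$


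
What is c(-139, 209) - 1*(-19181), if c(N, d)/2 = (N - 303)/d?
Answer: 4007945/209 ≈ 19177.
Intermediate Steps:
c(N, d) = 2*(-303 + N)/d (c(N, d) = 2*((N - 303)/d) = 2*((-303 + N)/d) = 2*(-303 + N)/d)
c(-139, 209) - 1*(-19181) = 2*(-303 - 139)/209 - 1*(-19181) = 2*(1/209)*(-442) + 19181 = -884/209 + 19181 = 4007945/209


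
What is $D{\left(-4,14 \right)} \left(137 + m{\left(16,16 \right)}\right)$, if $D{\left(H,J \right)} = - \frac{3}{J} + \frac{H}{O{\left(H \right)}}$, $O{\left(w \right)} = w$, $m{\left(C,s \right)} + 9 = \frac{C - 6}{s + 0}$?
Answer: $\frac{1617}{16} \approx 101.06$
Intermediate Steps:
$m{\left(C,s \right)} = -9 + \frac{-6 + C}{s}$ ($m{\left(C,s \right)} = -9 + \frac{C - 6}{s + 0} = -9 + \frac{-6 + C}{s}$)
$D{\left(H,J \right)} = 1 - \frac{3}{J}$ ($D{\left(H,J \right)} = - \frac{3}{J} + \frac{H}{H} = - \frac{3}{J} + 1 = 1 - \frac{3}{J}$)
$D{\left(-4,14 \right)} \left(137 + m{\left(16,16 \right)}\right) = \frac{-3 + 14}{14} \left(137 + \frac{-6 + 16 - 144}{16}\right) = \frac{1}{14} \cdot 11 \left(137 + \frac{-6 + 16 - 144}{16}\right) = \frac{11 \left(137 + \frac{1}{16} \left(-134\right)\right)}{14} = \frac{11 \left(137 - \frac{67}{8}\right)}{14} = \frac{11}{14} \cdot \frac{1029}{8} = \frac{1617}{16}$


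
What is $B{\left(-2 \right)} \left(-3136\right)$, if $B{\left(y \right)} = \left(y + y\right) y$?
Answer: $-25088$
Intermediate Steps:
$B{\left(y \right)} = 2 y^{2}$ ($B{\left(y \right)} = 2 y y = 2 y^{2}$)
$B{\left(-2 \right)} \left(-3136\right) = 2 \left(-2\right)^{2} \left(-3136\right) = 2 \cdot 4 \left(-3136\right) = 8 \left(-3136\right) = -25088$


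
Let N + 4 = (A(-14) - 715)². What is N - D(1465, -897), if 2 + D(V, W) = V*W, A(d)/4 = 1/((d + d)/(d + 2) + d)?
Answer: 2236627544/1225 ≈ 1.8258e+6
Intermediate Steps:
A(d) = 4/(d + 2*d/(2 + d)) (A(d) = 4/((d + d)/(d + 2) + d) = 4/((2*d)/(2 + d) + d) = 4/(2*d/(2 + d) + d) = 4/(d + 2*d/(2 + d)))
N = 626846469/1225 (N = -4 + (4*(2 - 14)/(-14*(4 - 14)) - 715)² = -4 + (4*(-1/14)*(-12)/(-10) - 715)² = -4 + (4*(-1/14)*(-⅒)*(-12) - 715)² = -4 + (-12/35 - 715)² = -4 + (-25037/35)² = -4 + 626851369/1225 = 626846469/1225 ≈ 5.1171e+5)
D(V, W) = -2 + V*W
N - D(1465, -897) = 626846469/1225 - (-2 + 1465*(-897)) = 626846469/1225 - (-2 - 1314105) = 626846469/1225 - 1*(-1314107) = 626846469/1225 + 1314107 = 2236627544/1225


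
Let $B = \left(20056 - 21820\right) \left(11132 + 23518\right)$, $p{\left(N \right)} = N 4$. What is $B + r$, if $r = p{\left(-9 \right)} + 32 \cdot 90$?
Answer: $-61119756$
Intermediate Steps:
$p{\left(N \right)} = 4 N$
$B = -61122600$ ($B = \left(-1764\right) 34650 = -61122600$)
$r = 2844$ ($r = 4 \left(-9\right) + 32 \cdot 90 = -36 + 2880 = 2844$)
$B + r = -61122600 + 2844 = -61119756$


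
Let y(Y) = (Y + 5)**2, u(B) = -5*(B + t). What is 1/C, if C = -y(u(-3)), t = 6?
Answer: -1/100 ≈ -0.010000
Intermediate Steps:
u(B) = -30 - 5*B (u(B) = -5*(B + 6) = -5*(6 + B) = -30 - 5*B)
y(Y) = (5 + Y)**2
C = -100 (C = -(5 + (-30 - 5*(-3)))**2 = -(5 + (-30 + 15))**2 = -(5 - 15)**2 = -1*(-10)**2 = -1*100 = -100)
1/C = 1/(-100) = -1/100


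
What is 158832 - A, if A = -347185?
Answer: 506017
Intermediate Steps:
158832 - A = 158832 - 1*(-347185) = 158832 + 347185 = 506017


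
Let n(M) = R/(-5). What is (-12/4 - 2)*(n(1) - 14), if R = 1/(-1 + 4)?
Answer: 211/3 ≈ 70.333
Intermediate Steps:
R = ⅓ (R = 1/3 = ⅓ ≈ 0.33333)
n(M) = -1/15 (n(M) = (⅓)/(-5) = (⅓)*(-⅕) = -1/15)
(-12/4 - 2)*(n(1) - 14) = (-12/4 - 2)*(-1/15 - 14) = ((¼)*(-12) - 2)*(-211/15) = (-3 - 2)*(-211/15) = -5*(-211/15) = 211/3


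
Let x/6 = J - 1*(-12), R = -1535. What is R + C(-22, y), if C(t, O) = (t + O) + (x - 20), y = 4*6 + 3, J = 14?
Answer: -1394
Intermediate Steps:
x = 156 (x = 6*(14 - 1*(-12)) = 6*(14 + 12) = 6*26 = 156)
y = 27 (y = 24 + 3 = 27)
C(t, O) = 136 + O + t (C(t, O) = (t + O) + (156 - 20) = (O + t) + 136 = 136 + O + t)
R + C(-22, y) = -1535 + (136 + 27 - 22) = -1535 + 141 = -1394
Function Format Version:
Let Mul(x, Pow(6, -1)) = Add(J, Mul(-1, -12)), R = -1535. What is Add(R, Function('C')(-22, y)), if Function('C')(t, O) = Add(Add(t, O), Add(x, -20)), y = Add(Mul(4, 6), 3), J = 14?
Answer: -1394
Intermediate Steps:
x = 156 (x = Mul(6, Add(14, Mul(-1, -12))) = Mul(6, Add(14, 12)) = Mul(6, 26) = 156)
y = 27 (y = Add(24, 3) = 27)
Function('C')(t, O) = Add(136, O, t) (Function('C')(t, O) = Add(Add(t, O), Add(156, -20)) = Add(Add(O, t), 136) = Add(136, O, t))
Add(R, Function('C')(-22, y)) = Add(-1535, Add(136, 27, -22)) = Add(-1535, 141) = -1394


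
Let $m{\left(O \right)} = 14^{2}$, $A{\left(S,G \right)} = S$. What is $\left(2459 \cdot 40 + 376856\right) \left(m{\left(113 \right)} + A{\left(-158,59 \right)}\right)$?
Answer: $18058208$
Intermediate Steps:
$m{\left(O \right)} = 196$
$\left(2459 \cdot 40 + 376856\right) \left(m{\left(113 \right)} + A{\left(-158,59 \right)}\right) = \left(2459 \cdot 40 + 376856\right) \left(196 - 158\right) = \left(98360 + 376856\right) 38 = 475216 \cdot 38 = 18058208$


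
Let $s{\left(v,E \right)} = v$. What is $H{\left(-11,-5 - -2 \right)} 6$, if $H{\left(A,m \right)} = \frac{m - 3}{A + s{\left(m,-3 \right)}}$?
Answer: $\frac{18}{7} \approx 2.5714$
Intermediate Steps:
$H{\left(A,m \right)} = \frac{-3 + m}{A + m}$ ($H{\left(A,m \right)} = \frac{m - 3}{A + m} = \frac{-3 + m}{A + m}$)
$H{\left(-11,-5 - -2 \right)} 6 = \frac{-3 - 3}{-11 - 3} \cdot 6 = \frac{1}{-14} \left(-6\right) 6 = \left(- \frac{1}{14}\right) \left(-6\right) 6 = \frac{3}{7} \cdot 6 = \frac{18}{7}$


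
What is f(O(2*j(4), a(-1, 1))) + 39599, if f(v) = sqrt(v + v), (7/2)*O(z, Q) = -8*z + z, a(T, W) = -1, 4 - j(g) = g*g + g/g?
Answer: 39599 + 2*sqrt(26) ≈ 39609.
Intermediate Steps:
j(g) = 3 - g**2 (j(g) = 4 - (g*g + g/g) = 4 - (g**2 + 1) = 4 - (1 + g**2) = 4 + (-1 - g**2) = 3 - g**2)
O(z, Q) = -2*z (O(z, Q) = 2*(-8*z + z)/7 = 2*(-7*z)/7 = -2*z)
f(v) = sqrt(2)*sqrt(v) (f(v) = sqrt(2*v) = sqrt(2)*sqrt(v))
f(O(2*j(4), a(-1, 1))) + 39599 = sqrt(2)*sqrt(-4*(3 - 1*4**2)) + 39599 = sqrt(2)*sqrt(-4*(3 - 1*16)) + 39599 = sqrt(2)*sqrt(-4*(3 - 16)) + 39599 = sqrt(2)*sqrt(-4*(-13)) + 39599 = sqrt(2)*sqrt(-2*(-26)) + 39599 = sqrt(2)*sqrt(52) + 39599 = sqrt(2)*(2*sqrt(13)) + 39599 = 2*sqrt(26) + 39599 = 39599 + 2*sqrt(26)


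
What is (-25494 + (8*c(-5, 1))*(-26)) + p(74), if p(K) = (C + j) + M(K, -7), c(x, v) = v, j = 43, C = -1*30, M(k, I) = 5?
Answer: -25684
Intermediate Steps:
C = -30
p(K) = 18 (p(K) = (-30 + 43) + 5 = 13 + 5 = 18)
(-25494 + (8*c(-5, 1))*(-26)) + p(74) = (-25494 + (8*1)*(-26)) + 18 = (-25494 + 8*(-26)) + 18 = (-25494 - 208) + 18 = -25702 + 18 = -25684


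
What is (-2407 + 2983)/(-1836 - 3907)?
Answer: -576/5743 ≈ -0.10030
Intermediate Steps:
(-2407 + 2983)/(-1836 - 3907) = 576/(-5743) = 576*(-1/5743) = -576/5743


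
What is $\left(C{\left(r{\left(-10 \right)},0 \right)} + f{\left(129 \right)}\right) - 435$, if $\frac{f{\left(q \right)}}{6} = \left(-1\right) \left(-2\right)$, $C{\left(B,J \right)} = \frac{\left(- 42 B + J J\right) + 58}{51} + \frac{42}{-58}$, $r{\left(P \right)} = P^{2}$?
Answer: $- \frac{746806}{1479} \approx -504.94$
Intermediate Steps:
$C{\left(B,J \right)} = \frac{611}{1479} - \frac{14 B}{17} + \frac{J^{2}}{51}$ ($C{\left(B,J \right)} = \left(\left(- 42 B + J^{2}\right) + 58\right) \frac{1}{51} + 42 \left(- \frac{1}{58}\right) = \left(\left(J^{2} - 42 B\right) + 58\right) \frac{1}{51} - \frac{21}{29} = \left(58 + J^{2} - 42 B\right) \frac{1}{51} - \frac{21}{29} = \left(\frac{58}{51} - \frac{14 B}{17} + \frac{J^{2}}{51}\right) - \frac{21}{29} = \frac{611}{1479} - \frac{14 B}{17} + \frac{J^{2}}{51}$)
$f{\left(q \right)} = 12$ ($f{\left(q \right)} = 6 \left(\left(-1\right) \left(-2\right)\right) = 6 \cdot 2 = 12$)
$\left(C{\left(r{\left(-10 \right)},0 \right)} + f{\left(129 \right)}\right) - 435 = \left(\left(\frac{611}{1479} - \frac{14 \left(-10\right)^{2}}{17} + \frac{0^{2}}{51}\right) + 12\right) - 435 = \left(\left(\frac{611}{1479} - \frac{1400}{17} + \frac{1}{51} \cdot 0\right) + 12\right) - 435 = \left(\left(\frac{611}{1479} - \frac{1400}{17} + 0\right) + 12\right) - 435 = \left(- \frac{121189}{1479} + 12\right) - 435 = - \frac{103441}{1479} - 435 = - \frac{746806}{1479}$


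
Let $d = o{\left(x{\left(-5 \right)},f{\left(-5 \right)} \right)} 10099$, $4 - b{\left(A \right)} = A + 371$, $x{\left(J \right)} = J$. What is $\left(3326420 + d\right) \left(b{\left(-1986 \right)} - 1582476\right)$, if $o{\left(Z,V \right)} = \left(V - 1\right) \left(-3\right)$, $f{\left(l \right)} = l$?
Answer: $-5545965689114$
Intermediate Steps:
$o{\left(Z,V \right)} = 3 - 3 V$ ($o{\left(Z,V \right)} = \left(-1 + V\right) \left(-3\right) = 3 - 3 V$)
$b{\left(A \right)} = -367 - A$ ($b{\left(A \right)} = 4 - \left(A + 371\right) = 4 - \left(371 + A\right) = -367 - A$)
$d = 181782$ ($d = \left(3 - -15\right) 10099 = \left(3 + 15\right) 10099 = 18 \cdot 10099 = 181782$)
$\left(3326420 + d\right) \left(b{\left(-1986 \right)} - 1582476\right) = \left(3326420 + 181782\right) \left(\left(-367 - -1986\right) - 1582476\right) = 3508202 \left(\left(-367 + 1986\right) - 1582476\right) = 3508202 \left(1619 - 1582476\right) = 3508202 \left(-1580857\right) = -5545965689114$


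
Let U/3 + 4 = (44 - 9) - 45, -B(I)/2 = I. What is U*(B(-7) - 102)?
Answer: 3696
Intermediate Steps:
B(I) = -2*I
U = -42 (U = -12 + 3*((44 - 9) - 45) = -12 + 3*(35 - 45) = -12 + 3*(-10) = -12 - 30 = -42)
U*(B(-7) - 102) = -42*(-2*(-7) - 102) = -42*(14 - 102) = -42*(-88) = 3696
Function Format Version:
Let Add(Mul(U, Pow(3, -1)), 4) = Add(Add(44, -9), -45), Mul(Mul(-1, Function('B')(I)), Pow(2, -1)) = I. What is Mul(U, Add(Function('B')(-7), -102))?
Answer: 3696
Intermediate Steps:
Function('B')(I) = Mul(-2, I)
U = -42 (U = Add(-12, Mul(3, Add(Add(44, -9), -45))) = Add(-12, Mul(3, Add(35, -45))) = Add(-12, Mul(3, -10)) = Add(-12, -30) = -42)
Mul(U, Add(Function('B')(-7), -102)) = Mul(-42, Add(Mul(-2, -7), -102)) = Mul(-42, Add(14, -102)) = Mul(-42, -88) = 3696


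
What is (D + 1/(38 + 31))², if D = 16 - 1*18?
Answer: 18769/4761 ≈ 3.9422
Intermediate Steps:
D = -2 (D = 16 - 18 = -2)
(D + 1/(38 + 31))² = (-2 + 1/(38 + 31))² = (-2 + 1/69)² = (-137/69)² = 18769/4761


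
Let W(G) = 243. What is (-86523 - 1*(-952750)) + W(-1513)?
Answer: 866470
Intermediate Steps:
(-86523 - 1*(-952750)) + W(-1513) = (-86523 - 1*(-952750)) + 243 = (-86523 + 952750) + 243 = 866227 + 243 = 866470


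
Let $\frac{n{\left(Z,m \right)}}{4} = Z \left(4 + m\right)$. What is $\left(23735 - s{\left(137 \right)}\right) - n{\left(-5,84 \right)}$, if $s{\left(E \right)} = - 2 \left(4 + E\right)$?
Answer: $25777$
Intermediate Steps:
$n{\left(Z,m \right)} = 4 Z \left(4 + m\right)$
$s{\left(E \right)} = -8 - 2 E$
$\left(23735 - s{\left(137 \right)}\right) - n{\left(-5,84 \right)} = \left(23735 - \left(-8 - 274\right)\right) - 4 \left(-5\right) \left(4 + 84\right) = \left(23735 - \left(-8 - 274\right)\right) - 4 \left(-5\right) 88 = \left(23735 - -282\right) - -1760 = \left(23735 + 282\right) + 1760 = 24017 + 1760 = 25777$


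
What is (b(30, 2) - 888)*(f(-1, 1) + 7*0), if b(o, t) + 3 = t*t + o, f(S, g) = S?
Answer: 857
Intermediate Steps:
b(o, t) = -3 + o + t² (b(o, t) = -3 + (t*t + o) = -3 + (t² + o) = -3 + (o + t²) = -3 + o + t²)
(b(30, 2) - 888)*(f(-1, 1) + 7*0) = ((-3 + 30 + 2²) - 888)*(-1 + 7*0) = ((-3 + 30 + 4) - 888)*(-1 + 0) = (31 - 888)*(-1) = -857*(-1) = 857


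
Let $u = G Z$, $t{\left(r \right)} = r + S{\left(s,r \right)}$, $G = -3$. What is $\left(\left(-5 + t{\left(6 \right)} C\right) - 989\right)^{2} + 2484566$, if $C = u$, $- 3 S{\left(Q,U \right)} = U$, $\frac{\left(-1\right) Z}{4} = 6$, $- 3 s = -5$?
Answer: $2983002$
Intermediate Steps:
$s = \frac{5}{3}$ ($s = \left(- \frac{1}{3}\right) \left(-5\right) = \frac{5}{3} \approx 1.6667$)
$Z = -24$ ($Z = \left(-4\right) 6 = -24$)
$S{\left(Q,U \right)} = - \frac{U}{3}$
$t{\left(r \right)} = \frac{2 r}{3}$ ($t{\left(r \right)} = r - \frac{r}{3} = \frac{2 r}{3}$)
$u = 72$ ($u = \left(-3\right) \left(-24\right) = 72$)
$C = 72$
$\left(\left(-5 + t{\left(6 \right)} C\right) - 989\right)^{2} + 2484566 = \left(\left(-5 + \frac{2}{3} \cdot 6 \cdot 72\right) - 989\right)^{2} + 2484566 = \left(\left(-5 + 4 \cdot 72\right) - 989\right)^{2} + 2484566 = \left(\left(-5 + 288\right) - 989\right)^{2} + 2484566 = \left(283 - 989\right)^{2} + 2484566 = \left(-706\right)^{2} + 2484566 = 498436 + 2484566 = 2983002$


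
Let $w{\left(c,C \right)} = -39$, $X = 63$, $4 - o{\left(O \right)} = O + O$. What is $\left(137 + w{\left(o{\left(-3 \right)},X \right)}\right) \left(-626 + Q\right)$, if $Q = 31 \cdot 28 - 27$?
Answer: $21070$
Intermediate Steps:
$o{\left(O \right)} = 4 - 2 O$ ($o{\left(O \right)} = 4 - \left(O + O\right) = 4 - 2 O$)
$Q = 841$ ($Q = 868 - 27 = 841$)
$\left(137 + w{\left(o{\left(-3 \right)},X \right)}\right) \left(-626 + Q\right) = \left(137 - 39\right) \left(-626 + 841\right) = 98 \cdot 215 = 21070$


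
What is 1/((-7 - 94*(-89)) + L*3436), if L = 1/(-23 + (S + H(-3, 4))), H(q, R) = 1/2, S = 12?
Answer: 21/168667 ≈ 0.00012451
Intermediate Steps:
H(q, R) = ½
L = -2/21 (L = 1/(-23 + (12 + ½)) = 1/(-23 + 25/2) = 1/(-21/2) = -2/21 ≈ -0.095238)
1/((-7 - 94*(-89)) + L*3436) = 1/((-7 - 94*(-89)) - 2/21*3436) = 1/((-7 + 8366) - 6872/21) = 1/(8359 - 6872/21) = 1/(168667/21) = 21/168667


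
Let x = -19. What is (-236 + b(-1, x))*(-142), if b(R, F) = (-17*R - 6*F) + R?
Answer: 15052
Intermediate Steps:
b(R, F) = -16*R - 6*F
(-236 + b(-1, x))*(-142) = (-236 + (-16*(-1) - 6*(-19)))*(-142) = (-236 + (16 + 114))*(-142) = (-236 + 130)*(-142) = -106*(-142) = 15052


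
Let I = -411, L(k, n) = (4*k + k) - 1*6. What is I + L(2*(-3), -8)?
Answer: -447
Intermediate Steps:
L(k, n) = -6 + 5*k (L(k, n) = 5*k - 6 = -6 + 5*k)
I + L(2*(-3), -8) = -411 + (-6 + 5*(2*(-3))) = -411 + (-6 + 5*(-6)) = -411 + (-6 - 30) = -411 - 36 = -447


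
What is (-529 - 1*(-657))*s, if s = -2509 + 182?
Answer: -297856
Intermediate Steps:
s = -2327
(-529 - 1*(-657))*s = (-529 - 1*(-657))*(-2327) = (-529 + 657)*(-2327) = 128*(-2327) = -297856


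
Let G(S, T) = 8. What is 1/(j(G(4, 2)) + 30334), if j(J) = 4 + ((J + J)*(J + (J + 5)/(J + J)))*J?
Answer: 1/31466 ≈ 3.1780e-5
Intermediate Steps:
j(J) = 4 + 2*J**2*(J + (5 + J)/(2*J)) (j(J) = 4 + ((2*J)*(J + (5 + J)/((2*J))))*J = 4 + ((2*J)*(J + (5 + J)*(1/(2*J))))*J = 4 + ((2*J)*(J + (5 + J)/(2*J)))*J = 4 + (2*J*(J + (5 + J)/(2*J)))*J = 4 + 2*J**2*(J + (5 + J)/(2*J)))
1/(j(G(4, 2)) + 30334) = 1/((4 + 8**2 + 2*8**3 + 5*8) + 30334) = 1/((4 + 64 + 2*512 + 40) + 30334) = 1/((4 + 64 + 1024 + 40) + 30334) = 1/(1132 + 30334) = 1/31466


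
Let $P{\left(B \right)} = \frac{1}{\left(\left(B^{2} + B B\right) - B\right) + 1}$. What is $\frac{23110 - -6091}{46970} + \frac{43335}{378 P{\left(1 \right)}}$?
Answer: $\frac{10798751}{46970} \approx 229.91$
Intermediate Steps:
$P{\left(B \right)} = \frac{1}{1 - B + 2 B^{2}}$ ($P{\left(B \right)} = \frac{1}{\left(\left(B^{2} + B^{2}\right) - B\right) + 1} = \frac{1}{\left(2 B^{2} - B\right) + 1} = \frac{1}{\left(- B + 2 B^{2}\right) + 1} = \frac{1}{1 - B + 2 B^{2}}$)
$\frac{23110 - -6091}{46970} + \frac{43335}{378 P{\left(1 \right)}} = \frac{23110 - -6091}{46970} + \frac{43335}{378 \frac{1}{1 - 1 + 2 \cdot 1^{2}}} = \left(23110 + 6091\right) \frac{1}{46970} + \frac{43335}{378 \frac{1}{1 - 1 + 2 \cdot 1}} = 29201 \cdot \frac{1}{46970} + \frac{43335}{378 \frac{1}{1 - 1 + 2}} = \frac{29201}{46970} + \frac{43335}{378 \cdot \frac{1}{2}} = \frac{29201}{46970} + \frac{43335}{189} = \frac{29201}{46970} + 43335 \cdot \frac{1}{189} = \frac{29201}{46970} + \frac{1605}{7} = \frac{10798751}{46970}$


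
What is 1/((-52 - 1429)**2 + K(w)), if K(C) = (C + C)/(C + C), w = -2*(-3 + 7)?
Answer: 1/2193362 ≈ 4.5592e-7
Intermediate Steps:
w = -8 (w = -2*4 = -8)
K(C) = 1 (K(C) = (2*C)/((2*C)) = (2*C)*(1/(2*C)) = 1)
1/((-52 - 1429)**2 + K(w)) = 1/((-52 - 1429)**2 + 1) = 1/((-1481)**2 + 1) = 1/(2193361 + 1) = 1/2193362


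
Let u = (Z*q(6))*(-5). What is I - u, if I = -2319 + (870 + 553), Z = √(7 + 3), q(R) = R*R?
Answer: -896 + 180*√10 ≈ -326.79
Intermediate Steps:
q(R) = R²
Z = √10 ≈ 3.1623
I = -896 (I = -2319 + 1423 = -896)
u = -180*√10 (u = (√10*6²)*(-5) = (√10*36)*(-5) = (36*√10)*(-5) = -180*√10 ≈ -569.21)
I - u = -896 - (-180)*√10 = -896 + 180*√10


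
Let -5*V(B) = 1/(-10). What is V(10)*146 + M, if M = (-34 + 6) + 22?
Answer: -77/25 ≈ -3.0800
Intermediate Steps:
M = -6 (M = -28 + 22 = -6)
V(B) = 1/50 (V(B) = -1/5/(-10) = -1/5*(-1/10) = 1/50)
V(10)*146 + M = (1/50)*146 - 6 = 73/25 - 6 = -77/25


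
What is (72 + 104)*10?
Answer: 1760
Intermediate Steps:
(72 + 104)*10 = 176*10 = 1760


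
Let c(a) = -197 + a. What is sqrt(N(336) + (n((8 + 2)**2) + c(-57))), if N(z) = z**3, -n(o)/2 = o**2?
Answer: sqrt(37912802) ≈ 6157.3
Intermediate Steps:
n(o) = -2*o**2
sqrt(N(336) + (n((8 + 2)**2) + c(-57))) = sqrt(336**3 + (-2*(8 + 2)**4 + (-197 - 57))) = sqrt(37933056 + (-2*(10**2)**2 - 254)) = sqrt(37933056 + (-2*100**2 - 254)) = sqrt(37933056 + (-2*10000 - 254)) = sqrt(37933056 + (-20000 - 254)) = sqrt(37933056 - 20254) = sqrt(37912802)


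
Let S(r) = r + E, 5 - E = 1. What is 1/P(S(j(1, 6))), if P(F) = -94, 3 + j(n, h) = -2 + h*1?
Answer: -1/94 ≈ -0.010638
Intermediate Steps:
E = 4 (E = 5 - 1*1 = 5 - 1 = 4)
j(n, h) = -5 + h (j(n, h) = -3 + (-2 + h*1) = -3 + (-2 + h) = -5 + h)
S(r) = 4 + r (S(r) = r + 4 = 4 + r)
1/P(S(j(1, 6))) = 1/(-94) = -1/94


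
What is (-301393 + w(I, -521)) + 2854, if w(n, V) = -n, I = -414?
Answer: -298125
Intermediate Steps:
(-301393 + w(I, -521)) + 2854 = (-301393 - 1*(-414)) + 2854 = (-301393 + 414) + 2854 = -300979 + 2854 = -298125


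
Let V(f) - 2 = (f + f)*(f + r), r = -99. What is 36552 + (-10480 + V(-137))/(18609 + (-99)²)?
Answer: 173082751/4735 ≈ 36554.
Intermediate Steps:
V(f) = 2 + 2*f*(-99 + f) (V(f) = 2 + (f + f)*(f - 99) = 2 + (2*f)*(-99 + f) = 2 + 2*f*(-99 + f))
36552 + (-10480 + V(-137))/(18609 + (-99)²) = 36552 + (-10480 + (2 - 198*(-137) + 2*(-137)²))/(18609 + (-99)²) = 36552 + (-10480 + (2 + 27126 + 2*18769))/(18609 + 9801) = 36552 + (-10480 + (2 + 27126 + 37538))/28410 = 36552 + (-10480 + 64666)*(1/28410) = 36552 + 54186*(1/28410) = 36552 + 9031/4735 = 173082751/4735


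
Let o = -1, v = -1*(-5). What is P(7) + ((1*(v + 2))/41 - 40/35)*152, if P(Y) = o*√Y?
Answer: -42408/287 - √7 ≈ -150.41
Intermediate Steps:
v = 5
P(Y) = -√Y
P(7) + ((1*(v + 2))/41 - 40/35)*152 = -√7 + ((1*(5 + 2))/41 - 40/35)*152 = -√7 + ((1*7)*(1/41) - 40*1/35)*152 = -√7 + (7*(1/41) - 8/7)*152 = -√7 + (7/41 - 8/7)*152 = -√7 - 279/287*152 = -√7 - 42408/287 = -42408/287 - √7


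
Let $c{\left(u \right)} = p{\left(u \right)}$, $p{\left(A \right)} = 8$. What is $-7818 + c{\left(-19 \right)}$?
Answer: $-7810$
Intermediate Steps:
$c{\left(u \right)} = 8$
$-7818 + c{\left(-19 \right)} = -7818 + 8 = -7810$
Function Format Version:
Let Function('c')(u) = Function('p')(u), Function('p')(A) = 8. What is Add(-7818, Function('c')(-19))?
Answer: -7810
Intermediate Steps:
Function('c')(u) = 8
Add(-7818, Function('c')(-19)) = Add(-7818, 8) = -7810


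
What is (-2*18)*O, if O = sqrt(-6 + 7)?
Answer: -36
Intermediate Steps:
O = 1 (O = sqrt(1) = 1)
(-2*18)*O = -2*18*1 = -36*1 = -36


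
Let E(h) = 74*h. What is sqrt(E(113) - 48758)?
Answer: 2*I*sqrt(10099) ≈ 200.99*I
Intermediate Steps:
sqrt(E(113) - 48758) = sqrt(74*113 - 48758) = sqrt(8362 - 48758) = sqrt(-40396) = 2*I*sqrt(10099)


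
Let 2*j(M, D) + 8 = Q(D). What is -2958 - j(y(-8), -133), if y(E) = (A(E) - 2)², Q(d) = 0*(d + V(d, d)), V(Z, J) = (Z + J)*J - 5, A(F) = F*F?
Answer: -2954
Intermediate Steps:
A(F) = F²
V(Z, J) = -5 + J*(J + Z) (V(Z, J) = (J + Z)*J - 5 = J*(J + Z) - 5 = -5 + J*(J + Z))
Q(d) = 0 (Q(d) = 0*(d + (-5 + d² + d*d)) = 0*(d + (-5 + d² + d²)) = 0*(d + (-5 + 2*d²)) = 0*(-5 + d + 2*d²) = 0)
y(E) = (-2 + E²)² (y(E) = (E² - 2)² = (-2 + E²)²)
j(M, D) = -4 (j(M, D) = -4 + (½)*0 = -4 + 0 = -4)
-2958 - j(y(-8), -133) = -2958 - 1*(-4) = -2958 + 4 = -2954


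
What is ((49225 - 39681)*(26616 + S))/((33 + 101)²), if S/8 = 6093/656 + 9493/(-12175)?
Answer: 31781565891131/2240796575 ≈ 14183.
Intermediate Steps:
S = 67954867/998350 (S = 8*(6093/656 + 9493/(-12175)) = 8*(6093*(1/656) + 9493*(-1/12175)) = 8*(6093/656 - 9493/12175) = 8*(67954867/7986800) = 67954867/998350 ≈ 68.067)
((49225 - 39681)*(26616 + S))/((33 + 101)²) = ((49225 - 39681)*(26616 + 67954867/998350))/((33 + 101)²) = (9544*(26640038467/998350))/(134²) = (127126263564524/499175)/17956 = (127126263564524/499175)*(1/17956) = 31781565891131/2240796575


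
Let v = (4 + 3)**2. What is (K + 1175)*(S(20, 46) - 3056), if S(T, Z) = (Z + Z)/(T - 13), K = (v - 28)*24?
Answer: -35762700/7 ≈ -5.1090e+6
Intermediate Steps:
v = 49 (v = 7**2 = 49)
K = 504 (K = (49 - 28)*24 = 21*24 = 504)
S(T, Z) = 2*Z/(-13 + T) (S(T, Z) = (2*Z)/(-13 + T) = 2*Z/(-13 + T))
(K + 1175)*(S(20, 46) - 3056) = (504 + 1175)*(2*46/(-13 + 20) - 3056) = 1679*(2*46/7 - 3056) = 1679*(2*46*(1/7) - 3056) = 1679*(92/7 - 3056) = 1679*(-21300/7) = -35762700/7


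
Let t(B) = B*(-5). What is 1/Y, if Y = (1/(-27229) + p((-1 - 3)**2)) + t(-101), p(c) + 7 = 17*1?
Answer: 27229/14022934 ≈ 0.0019417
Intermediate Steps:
t(B) = -5*B
p(c) = 10 (p(c) = -7 + 17*1 = -7 + 17 = 10)
Y = 14022934/27229 (Y = (1/(-27229) + 10) - 5*(-101) = (-1/27229 + 10) + 505 = 272289/27229 + 505 = 14022934/27229 ≈ 515.00)
1/Y = 1/(14022934/27229) = 27229/14022934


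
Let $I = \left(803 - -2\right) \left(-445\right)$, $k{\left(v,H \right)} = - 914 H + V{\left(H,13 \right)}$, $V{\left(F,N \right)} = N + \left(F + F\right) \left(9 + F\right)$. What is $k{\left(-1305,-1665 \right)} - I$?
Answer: $7394528$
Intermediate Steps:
$V{\left(F,N \right)} = N + 2 F \left(9 + F\right)$
$k{\left(v,H \right)} = 13 - 896 H + 2 H^{2}$ ($k{\left(v,H \right)} = - 914 H + \left(13 + 2 H^{2} + 18 H\right) = 13 - 896 H + 2 H^{2}$)
$I = -358225$ ($I = \left(803 + 2\right) \left(-445\right) = 805 \left(-445\right) = -358225$)
$k{\left(-1305,-1665 \right)} - I = \left(13 - -1491840 + 2 \left(-1665\right)^{2}\right) - -358225 = \left(13 + 1491840 + 2 \cdot 2772225\right) + 358225 = \left(13 + 1491840 + 5544450\right) + 358225 = 7036303 + 358225 = 7394528$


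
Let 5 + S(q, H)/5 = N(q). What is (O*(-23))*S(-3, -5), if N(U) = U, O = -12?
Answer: -11040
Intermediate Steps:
S(q, H) = -25 + 5*q
(O*(-23))*S(-3, -5) = (-12*(-23))*(-25 + 5*(-3)) = 276*(-25 - 15) = 276*(-40) = -11040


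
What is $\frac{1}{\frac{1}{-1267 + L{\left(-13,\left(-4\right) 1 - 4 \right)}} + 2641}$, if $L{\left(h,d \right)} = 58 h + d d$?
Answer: $\frac{1957}{5168436} \approx 0.00037864$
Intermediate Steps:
$L{\left(h,d \right)} = d^{2} + 58 h$ ($L{\left(h,d \right)} = 58 h + d^{2} = d^{2} + 58 h$)
$\frac{1}{\frac{1}{-1267 + L{\left(-13,\left(-4\right) 1 - 4 \right)}} + 2641} = \frac{1}{\frac{1}{-1267 + \left(\left(\left(-4\right) 1 - 4\right)^{2} + 58 \left(-13\right)\right)} + 2641} = \frac{1}{\frac{1}{-1267 - \left(754 - \left(-4 - 4\right)^{2}\right)} + 2641} = \frac{1}{\frac{1}{-1267 - \left(754 - \left(-8\right)^{2}\right)} + 2641} = \frac{1}{\frac{1}{-1267 + \left(64 - 754\right)} + 2641} = \frac{1}{\frac{1}{-1267 - 690} + 2641} = \frac{1}{\frac{1}{-1957} + 2641} = \frac{1}{- \frac{1}{1957} + 2641} = \frac{1}{\frac{5168436}{1957}} = \frac{1957}{5168436}$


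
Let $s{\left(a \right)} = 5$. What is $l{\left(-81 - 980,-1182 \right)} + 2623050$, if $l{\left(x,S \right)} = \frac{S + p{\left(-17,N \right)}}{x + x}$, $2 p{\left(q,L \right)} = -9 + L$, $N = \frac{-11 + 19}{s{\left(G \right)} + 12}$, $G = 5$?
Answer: $\frac{189247851733}{72148} \approx 2.6231 \cdot 10^{6}$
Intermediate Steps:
$N = \frac{8}{17}$ ($N = \frac{-11 + 19}{5 + 12} = \frac{8}{17} \approx 0.47059$)
$p{\left(q,L \right)} = - \frac{9}{2} + \frac{L}{2}$ ($p{\left(q,L \right)} = \frac{-9 + L}{2} = - \frac{9}{2} + \frac{L}{2}$)
$l{\left(x,S \right)} = \frac{- \frac{145}{34} + S}{2 x}$ ($l{\left(x,S \right)} = \frac{S + \left(- \frac{9}{2} + \frac{1}{2} \cdot \frac{8}{17}\right)}{x + x} = \frac{S + \left(- \frac{9}{2} + \frac{4}{17}\right)}{2 x} = \left(S - \frac{145}{34}\right) \frac{1}{2 x} = \left(- \frac{145}{34} + S\right) \frac{1}{2 x} = \frac{- \frac{145}{34} + S}{2 x}$)
$l{\left(-81 - 980,-1182 \right)} + 2623050 = \frac{-145 + 34 \left(-1182\right)}{68 \left(-81 - 980\right)} + 2623050 = \frac{-145 - 40188}{68 \left(-81 - 980\right)} + 2623050 = \frac{1}{68} \frac{1}{-1061} \left(-40333\right) + 2623050 = \frac{1}{68} \left(- \frac{1}{1061}\right) \left(-40333\right) + 2623050 = \frac{40333}{72148} + 2623050 = \frac{189247851733}{72148}$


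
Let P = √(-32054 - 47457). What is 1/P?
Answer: -I*√79511/79511 ≈ -0.0035464*I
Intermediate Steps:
P = I*√79511 (P = √(-79511) = I*√79511 ≈ 281.98*I)
1/P = 1/(I*√79511) = -I*√79511/79511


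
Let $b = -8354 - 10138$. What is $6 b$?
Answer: $-110952$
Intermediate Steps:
$b = -18492$ ($b = -8354 - 10138 = -18492$)
$6 b = 6 \left(-18492\right) = -110952$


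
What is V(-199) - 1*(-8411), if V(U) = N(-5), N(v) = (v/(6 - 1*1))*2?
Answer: 8409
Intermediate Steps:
N(v) = 2*v/5 (N(v) = (v/(6 - 1))*2 = (v/5)*2 = 2*v/5)
V(U) = -2 (V(U) = (⅖)*(-5) = -2)
V(-199) - 1*(-8411) = -2 - 1*(-8411) = -2 + 8411 = 8409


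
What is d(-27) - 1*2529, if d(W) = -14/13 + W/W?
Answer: -32878/13 ≈ -2529.1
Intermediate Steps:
d(W) = -1/13 (d(W) = -14*1/13 + 1 = -14/13 + 1 = -1/13)
d(-27) - 1*2529 = -1/13 - 1*2529 = -1/13 - 2529 = -32878/13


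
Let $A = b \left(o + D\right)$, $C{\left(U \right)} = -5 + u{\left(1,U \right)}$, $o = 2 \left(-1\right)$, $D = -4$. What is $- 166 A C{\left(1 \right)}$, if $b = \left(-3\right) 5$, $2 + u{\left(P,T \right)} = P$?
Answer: $89640$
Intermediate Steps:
$o = -2$
$u{\left(P,T \right)} = -2 + P$
$b = -15$
$C{\left(U \right)} = -6$ ($C{\left(U \right)} = -5 + \left(-2 + 1\right) = -5 - 1 = -6$)
$A = 90$ ($A = - 15 \left(-2 - 4\right) = \left(-15\right) \left(-6\right) = 90$)
$- 166 A C{\left(1 \right)} = \left(-166\right) 90 \left(-6\right) = \left(-14940\right) \left(-6\right) = 89640$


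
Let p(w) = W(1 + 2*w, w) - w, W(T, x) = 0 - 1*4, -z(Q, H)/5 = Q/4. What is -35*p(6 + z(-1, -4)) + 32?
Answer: 1703/4 ≈ 425.75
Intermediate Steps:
z(Q, H) = -5*Q/4
W(T, x) = -4 (W(T, x) = 0 - 4 = -4)
p(w) = -4 - w
-35*p(6 + z(-1, -4)) + 32 = -35*(-4 - (6 - 5/4*(-1))) + 32 = -35*(-4 - (6 + 5/4)) + 32 = -35*(-4 - 1*29/4) + 32 = -35*(-4 - 29/4) + 32 = -35*(-45/4) + 32 = 1575/4 + 32 = 1703/4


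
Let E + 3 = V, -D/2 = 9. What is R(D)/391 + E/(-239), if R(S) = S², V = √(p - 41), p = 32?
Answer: 78609/93449 - 3*I/239 ≈ 0.8412 - 0.012552*I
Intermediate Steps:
D = -18 (D = -2*9 = -18)
V = 3*I (V = √(32 - 41) = √(-9) = 3*I ≈ 3.0*I)
E = -3 + 3*I ≈ -3.0 + 3.0*I
R(D)/391 + E/(-239) = (-18)²/391 + (-3 + 3*I)/(-239) = 324*(1/391) + (-3 + 3*I)*(-1/239) = 324/391 + (3/239 - 3*I/239) = 78609/93449 - 3*I/239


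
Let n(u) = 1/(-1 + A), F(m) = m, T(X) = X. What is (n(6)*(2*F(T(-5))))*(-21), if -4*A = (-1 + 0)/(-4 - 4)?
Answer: -2240/11 ≈ -203.64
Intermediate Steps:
A = -1/32 (A = -(-1 + 0)/(4*(-4 - 4)) = -(-1)/(4*(-8)) = -(-1)*(-1)/(4*8) = -¼*⅛ = -1/32 ≈ -0.031250)
n(u) = -32/33 (n(u) = 1/(-1 - 1/32) = 1/(-33/32) = -32/33)
(n(6)*(2*F(T(-5))))*(-21) = -64*(-5)/33*(-21) = -32/33*(-10)*(-21) = (320/33)*(-21) = -2240/11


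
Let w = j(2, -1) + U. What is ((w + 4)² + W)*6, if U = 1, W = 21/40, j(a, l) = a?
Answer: 5943/20 ≈ 297.15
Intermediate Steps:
W = 21/40 (W = 21*(1/40) = 21/40 ≈ 0.52500)
w = 3 (w = 2 + 1 = 3)
((w + 4)² + W)*6 = ((3 + 4)² + 21/40)*6 = (7² + 21/40)*6 = (49 + 21/40)*6 = (1981/40)*6 = 5943/20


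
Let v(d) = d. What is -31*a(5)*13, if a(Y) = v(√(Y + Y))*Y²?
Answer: -10075*√10 ≈ -31860.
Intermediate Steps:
a(Y) = √2*Y^(5/2) (a(Y) = √(Y + Y)*Y² = √(2*Y)*Y² = (√2*√Y)*Y² = √2*Y^(5/2))
-31*a(5)*13 = -31*√2*5^(5/2)*13 = -31*√2*25*√5*13 = -775*√10*13 = -10075*√10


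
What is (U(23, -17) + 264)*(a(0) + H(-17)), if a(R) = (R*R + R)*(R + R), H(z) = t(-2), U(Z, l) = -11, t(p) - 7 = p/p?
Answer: 2024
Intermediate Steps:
t(p) = 8 (t(p) = 7 + p/p = 7 + 1 = 8)
H(z) = 8
a(R) = 2*R*(R + R²) (a(R) = (R² + R)*(2*R) = (R + R²)*(2*R) = 2*R*(R + R²))
(U(23, -17) + 264)*(a(0) + H(-17)) = (-11 + 264)*(2*0²*(1 + 0) + 8) = 253*(2*0*1 + 8) = 253*(0 + 8) = 253*8 = 2024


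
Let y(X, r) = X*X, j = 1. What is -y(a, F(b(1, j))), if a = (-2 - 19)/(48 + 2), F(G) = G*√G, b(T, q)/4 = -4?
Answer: -441/2500 ≈ -0.17640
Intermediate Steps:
b(T, q) = -16 (b(T, q) = 4*(-4) = -16)
F(G) = G^(3/2)
a = -21/50 ≈ -0.42000
y(X, r) = X²
-y(a, F(b(1, j))) = -(-21/50)² = -1*441/2500 = -441/2500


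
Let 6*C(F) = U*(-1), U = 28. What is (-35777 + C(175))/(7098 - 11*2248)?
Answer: 21469/10578 ≈ 2.0296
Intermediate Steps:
C(F) = -14/3 (C(F) = (28*(-1))/6 = (⅙)*(-28) = -14/3)
(-35777 + C(175))/(7098 - 11*2248) = (-35777 - 14/3)/(7098 - 11*2248) = -107345/(3*(7098 - 24728)) = -107345/3/(-17630) = -107345/3*(-1/17630) = 21469/10578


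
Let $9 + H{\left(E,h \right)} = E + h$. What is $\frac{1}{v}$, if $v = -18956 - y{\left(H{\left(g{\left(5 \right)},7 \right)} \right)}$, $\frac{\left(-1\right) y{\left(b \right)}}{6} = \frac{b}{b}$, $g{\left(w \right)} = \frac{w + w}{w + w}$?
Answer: $- \frac{1}{18950} \approx -5.277 \cdot 10^{-5}$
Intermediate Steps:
$g{\left(w \right)} = 1$ ($g{\left(w \right)} = \frac{2 w}{2 w} = 2 w \frac{1}{2 w} = 1$)
$H{\left(E,h \right)} = -9 + E + h$ ($H{\left(E,h \right)} = -9 + \left(E + h\right) = -9 + E + h$)
$y{\left(b \right)} = -6$ ($y{\left(b \right)} = - 6 \frac{b}{b} = \left(-6\right) 1 = -6$)
$v = -18950$ ($v = -18956 - -6 = -18956 + 6 = -18950$)
$\frac{1}{v} = \frac{1}{-18950} = - \frac{1}{18950}$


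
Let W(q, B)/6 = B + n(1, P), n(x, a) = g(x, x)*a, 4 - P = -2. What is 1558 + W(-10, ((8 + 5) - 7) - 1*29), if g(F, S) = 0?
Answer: 1420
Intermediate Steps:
P = 6 (P = 4 - 1*(-2) = 4 + 2 = 6)
n(x, a) = 0 (n(x, a) = 0*a = 0)
W(q, B) = 6*B (W(q, B) = 6*(B + 0) = 6*B)
1558 + W(-10, ((8 + 5) - 7) - 1*29) = 1558 + 6*(((8 + 5) - 7) - 1*29) = 1558 + 6*((13 - 7) - 29) = 1558 + 6*(6 - 29) = 1558 + 6*(-23) = 1558 - 138 = 1420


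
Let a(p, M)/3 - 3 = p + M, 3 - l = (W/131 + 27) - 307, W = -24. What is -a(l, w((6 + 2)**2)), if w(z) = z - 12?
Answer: -132906/131 ≈ -1014.5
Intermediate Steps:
w(z) = -12 + z
l = 37097/131 (l = 3 - ((-24/131 + 27) - 307) = 3 - (3513/131 - 307) = 3 - 1*(-36704/131) = 3 + 36704/131 = 37097/131 ≈ 283.18)
a(p, M) = 9 + 3*M + 3*p (a(p, M) = 9 + 3*(p + M) = 9 + 3*(M + p) = 9 + (3*M + 3*p) = 9 + 3*M + 3*p)
-a(l, w((6 + 2)**2)) = -(9 + 3*(-12 + (6 + 2)**2) + 3*(37097/131)) = -(9 + 3*(-12 + 8**2) + 111291/131) = -(9 + 3*(-12 + 64) + 111291/131) = -(9 + 3*52 + 111291/131) = -(9 + 156 + 111291/131) = -1*132906/131 = -132906/131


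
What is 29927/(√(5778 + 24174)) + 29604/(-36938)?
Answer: -14802/18469 + 29927*√13/624 ≈ 172.12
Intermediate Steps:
29927/(√(5778 + 24174)) + 29604/(-36938) = 29927/(√29952) + 29604*(-1/36938) = 29927/((48*√13)) - 14802/18469 = 29927*(√13/624) - 14802/18469 = 29927*√13/624 - 14802/18469 = -14802/18469 + 29927*√13/624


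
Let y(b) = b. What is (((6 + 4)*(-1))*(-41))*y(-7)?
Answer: -2870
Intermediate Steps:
(((6 + 4)*(-1))*(-41))*y(-7) = (((6 + 4)*(-1))*(-41))*(-7) = ((10*(-1))*(-41))*(-7) = -10*(-41)*(-7) = 410*(-7) = -2870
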